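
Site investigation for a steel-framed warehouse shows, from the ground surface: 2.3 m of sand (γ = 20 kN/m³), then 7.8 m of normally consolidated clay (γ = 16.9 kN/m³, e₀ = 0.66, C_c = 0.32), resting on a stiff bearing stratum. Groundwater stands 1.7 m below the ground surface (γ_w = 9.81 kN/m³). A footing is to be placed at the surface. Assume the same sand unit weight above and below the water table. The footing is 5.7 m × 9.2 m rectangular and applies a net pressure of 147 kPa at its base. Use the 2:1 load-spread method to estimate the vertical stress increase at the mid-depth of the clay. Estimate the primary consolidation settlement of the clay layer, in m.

S_c ≈ 0.315 m

Mid-depth of clay below the ground surface: z = 2.3 + 7.8/2 = 6.2 m.
Total vertical stress at mid-clay: σ_v = 20×2.3 + 16.9×3.9 = 111.91 kPa.
Pore pressure: u = 9.81×(6.2 − 1.7) = 44.145 kPa.
Initial effective stress: σ'_0 = σ_v − u = 111.91 − 44.145 = 67.765 kPa.
Stress increase at mid-clay by the 2:1 spreading method:
Δσ = qBL/((B+z)(L+z)) = 147×5.7×9.2/((5.7+6.2)(9.2+6.2)) = 42.064 kPa
Final effective stress: σ'_f = σ'_0 + Δσ = 67.765 + 42.064 = 109.83 kPa.
Normally consolidated clay, so the full stress increment lies on the virgin compression line:
S_c = C_c·H/(1+e₀)·log₁₀(σ'_f/σ'_0) = 0.32×7.8/(1+0.66)×log₁₀(109.83/67.765)
    = 1.5036 × 0.20972 = 0.3153 m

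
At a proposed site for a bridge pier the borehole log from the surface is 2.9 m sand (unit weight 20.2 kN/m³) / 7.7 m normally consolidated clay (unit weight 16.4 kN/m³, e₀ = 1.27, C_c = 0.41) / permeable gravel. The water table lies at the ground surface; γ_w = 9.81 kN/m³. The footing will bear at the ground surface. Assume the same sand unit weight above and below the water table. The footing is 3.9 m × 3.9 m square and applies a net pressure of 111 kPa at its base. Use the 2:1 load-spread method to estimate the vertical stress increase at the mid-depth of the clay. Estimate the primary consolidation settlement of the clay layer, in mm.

Mid-depth of clay below the ground surface: z = 2.9 + 7.7/2 = 6.75 m.
Total vertical stress at mid-clay: σ_v = 20.2×2.9 + 16.4×3.85 = 121.72 kPa.
Pore pressure: u = 9.81×(6.75 − 0) = 66.218 kPa.
Initial effective stress: σ'_0 = σ_v − u = 121.72 − 66.218 = 55.502 kPa.
Stress increase at mid-clay by the 2:1 spreading method:
Δσ = qBL/((B+z)(L+z)) = 111×3.9×3.9/((3.9+6.75)(3.9+6.75)) = 14.885 kPa
Final effective stress: σ'_f = σ'_0 + Δσ = 55.502 + 14.885 = 70.387 kPa.
Normally consolidated clay, so the full stress increment lies on the virgin compression line:
S_c = C_c·H/(1+e₀)·log₁₀(σ'_f/σ'_0) = 0.41×7.7/(1+1.27)×log₁₀(70.387/55.502)
    = 1.3907 × 0.10318 = 0.1435 m

S_c ≈ 143 mm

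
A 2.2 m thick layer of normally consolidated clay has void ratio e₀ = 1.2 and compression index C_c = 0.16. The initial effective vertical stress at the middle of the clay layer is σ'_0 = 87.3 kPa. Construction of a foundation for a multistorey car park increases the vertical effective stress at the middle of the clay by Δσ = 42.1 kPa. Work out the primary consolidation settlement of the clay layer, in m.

S_c ≈ 0.0273 m

Final effective stress: σ'_f = σ'_0 + Δσ = 87.3 + 42.1 = 129.4 kPa.
Normally consolidated clay, so the full stress increment lies on the virgin compression line:
S_c = C_c·H/(1+e₀)·log₁₀(σ'_f/σ'_0) = 0.16×2.2/(1+1.2)×log₁₀(129.4/87.3)
    = 0.16 × 0.17092 = 0.02735 m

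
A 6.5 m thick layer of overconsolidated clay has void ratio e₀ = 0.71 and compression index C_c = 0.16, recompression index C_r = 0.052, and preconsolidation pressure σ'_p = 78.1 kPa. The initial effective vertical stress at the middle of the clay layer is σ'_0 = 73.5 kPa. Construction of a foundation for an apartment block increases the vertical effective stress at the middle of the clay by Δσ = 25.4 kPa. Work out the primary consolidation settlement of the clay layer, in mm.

Final effective stress: σ'_f = 73.5 + 25.4 = 98.9 kPa.
σ'_f = 98.9 > σ'_p = 78.1 kPa, so the stress path crosses the preconsolidation pressure — recompression up to σ'_p, then virgin compression beyond:
S_c = H/(1+e₀)·[C_r·log₁₀(σ'_p/σ'_0) + C_c·log₁₀(σ'_f/σ'_p)]
    = 6.5/1.71 × [0.052×log₁₀(78.1/73.5) + 0.16×log₁₀(98.9/78.1)]
    = 3.8012 × [0.0013709 + 0.016407] = 0.06758 m

S_c ≈ 67.6 mm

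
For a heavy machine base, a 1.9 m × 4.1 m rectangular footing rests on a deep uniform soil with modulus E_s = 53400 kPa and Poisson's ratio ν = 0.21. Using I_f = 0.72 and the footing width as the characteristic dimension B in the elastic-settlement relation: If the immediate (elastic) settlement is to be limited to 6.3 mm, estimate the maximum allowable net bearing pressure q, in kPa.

q ≈ 257 kPa

S_e = q·B·(1−ν²)/E_s · I_f  ⇒  q = S_e·E_s / (B·(1−ν²)·I_f).
q = 0.0063 × 53400 / (1.9 × 0.9559 × 0.72) = 257.3 kPa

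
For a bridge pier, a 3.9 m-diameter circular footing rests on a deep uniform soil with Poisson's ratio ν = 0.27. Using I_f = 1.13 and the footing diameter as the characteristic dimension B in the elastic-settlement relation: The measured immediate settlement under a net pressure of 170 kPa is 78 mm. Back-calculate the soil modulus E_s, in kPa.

S_e = q·B·(1−ν²)/E_s · I_f  ⇒  E_s = q·B·(1−ν²)·I_f / S_e.
E_s = 170 × 3.9 × 0.9271 × 1.13 / 0.078 = 8905 kPa

E_s ≈ 8900 kPa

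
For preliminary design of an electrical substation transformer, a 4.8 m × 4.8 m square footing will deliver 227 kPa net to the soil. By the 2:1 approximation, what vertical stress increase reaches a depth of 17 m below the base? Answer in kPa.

Δσ_z ≈ 11 kPa

By the 2:1 method the load spreads at 1 horizontal : 2 vertical, so at depth z the loaded area has grown by z in each plan dimension:
Δσ = qBL/((B+z)(L+z)) = 227×4.8×4.8/((4.8+17)(4.8+17)) = 11.005 kPa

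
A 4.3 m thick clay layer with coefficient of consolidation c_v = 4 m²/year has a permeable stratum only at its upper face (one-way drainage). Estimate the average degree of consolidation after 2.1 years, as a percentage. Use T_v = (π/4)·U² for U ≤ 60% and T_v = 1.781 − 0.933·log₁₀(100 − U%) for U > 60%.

U ≈ 73.6 %

Drainage path length: H_d = H = 4.3 m (single drainage).
T_v = c_v·t/H_d² = 4×2.1/4.3² = 0.4543.
T_v = 0.4543 corresponds to the U > 60% branch:
U = 1 − 10^((1.781 − T_v)/0.933)/100 = 0.7358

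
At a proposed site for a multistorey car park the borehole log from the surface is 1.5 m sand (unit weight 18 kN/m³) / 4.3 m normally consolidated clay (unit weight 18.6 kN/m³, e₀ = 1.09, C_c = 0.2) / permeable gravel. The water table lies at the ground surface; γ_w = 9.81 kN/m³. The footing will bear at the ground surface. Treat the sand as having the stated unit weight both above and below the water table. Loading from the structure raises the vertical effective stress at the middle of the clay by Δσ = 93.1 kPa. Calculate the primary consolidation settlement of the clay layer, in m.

Mid-depth of clay below the ground surface: z = 1.5 + 4.3/2 = 3.65 m.
Total vertical stress at mid-clay: σ_v = 18×1.5 + 18.6×2.15 = 66.99 kPa.
Pore pressure: u = 9.81×(3.65 − 0) = 35.806 kPa.
Initial effective stress: σ'_0 = σ_v − u = 66.99 − 35.806 = 31.184 kPa.
Final effective stress: σ'_f = σ'_0 + Δσ = 31.184 + 93.1 = 124.28 kPa.
Normally consolidated clay, so the full stress increment lies on the virgin compression line:
S_c = C_c·H/(1+e₀)·log₁₀(σ'_f/σ'_0) = 0.2×4.3/(1+1.09)×log₁₀(124.28/31.184)
    = 0.41148 × 0.60047 = 0.2471 m

S_c ≈ 0.247 m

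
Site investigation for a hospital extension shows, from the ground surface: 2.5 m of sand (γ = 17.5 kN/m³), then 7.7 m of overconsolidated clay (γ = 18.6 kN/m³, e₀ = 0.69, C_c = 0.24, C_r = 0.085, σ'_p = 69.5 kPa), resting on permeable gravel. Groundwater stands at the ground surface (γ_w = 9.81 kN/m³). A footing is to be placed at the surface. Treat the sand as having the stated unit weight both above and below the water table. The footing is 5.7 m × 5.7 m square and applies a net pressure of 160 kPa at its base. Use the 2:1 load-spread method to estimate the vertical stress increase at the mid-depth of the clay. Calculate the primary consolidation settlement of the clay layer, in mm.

S_c ≈ 162 mm

Mid-depth of clay below the ground surface: z = 2.5 + 7.7/2 = 6.35 m.
Total vertical stress at mid-clay: σ_v = 17.5×2.5 + 18.6×3.85 = 115.36 kPa.
Pore pressure: u = 9.81×(6.35 − 0) = 62.294 kPa.
Initial effective stress: σ'_0 = σ_v − u = 115.36 − 62.294 = 53.066 kPa.
Stress increase at mid-clay by the 2:1 spreading method:
Δσ = qBL/((B+z)(L+z)) = 160×5.7×5.7/((5.7+6.35)(5.7+6.35)) = 35.801 kPa
Final effective stress: σ'_f = 53.066 + 35.801 = 88.867 kPa.
σ'_f = 88.867 > σ'_p = 69.5 kPa, so the stress path crosses the preconsolidation pressure — recompression up to σ'_p, then virgin compression beyond:
S_c = H/(1+e₀)·[C_r·log₁₀(σ'_p/σ'_0) + C_c·log₁₀(σ'_f/σ'_p)]
    = 7.7/1.69 × [0.085×log₁₀(69.5/53.066) + 0.24×log₁₀(88.867/69.5)]
    = 4.5562 × [0.0099593 + 0.025621] = 0.1621 m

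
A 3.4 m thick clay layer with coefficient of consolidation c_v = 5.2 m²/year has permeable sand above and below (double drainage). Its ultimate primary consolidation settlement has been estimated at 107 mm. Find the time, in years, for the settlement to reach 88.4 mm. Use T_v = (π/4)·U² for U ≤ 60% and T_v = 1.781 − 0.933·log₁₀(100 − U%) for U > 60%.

t ≈ 0.347 years

Drainage path length: H_d = H/2 = 1.7 m (double drainage).
U = S(t)/S_ult = 88.4/107 = 0.8262.
U > 60%: T_v = 1.781 − 0.933·log₁₀(100 − 82.617) = 0.62396.
t = T_v·H_d²/c_v = 0.62396×1.7²/5.2 = 0.3468 years.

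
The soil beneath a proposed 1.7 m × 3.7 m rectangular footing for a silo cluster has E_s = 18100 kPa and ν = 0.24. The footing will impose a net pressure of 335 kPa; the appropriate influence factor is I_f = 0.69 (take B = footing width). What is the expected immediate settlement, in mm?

S_e ≈ 20.5 mm

Immediate (elastic) settlement: S_e = q·B·(1−ν²)/E_s · I_f.
S_e = 335 × 1.7 × (1 − 0.24²) / 18100 × 0.69
    = 335 × 1.7 × 0.9424 / 18100 × 0.69
    = 0.02046 m = 20.46 mm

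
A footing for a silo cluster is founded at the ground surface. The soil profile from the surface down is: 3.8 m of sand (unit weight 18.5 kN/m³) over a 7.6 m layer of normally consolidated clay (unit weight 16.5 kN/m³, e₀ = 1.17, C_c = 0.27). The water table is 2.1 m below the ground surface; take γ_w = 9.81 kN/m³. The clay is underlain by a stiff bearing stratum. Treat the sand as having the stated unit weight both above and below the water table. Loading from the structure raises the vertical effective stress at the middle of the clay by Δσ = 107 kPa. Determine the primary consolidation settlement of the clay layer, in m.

Mid-depth of clay below the ground surface: z = 3.8 + 7.6/2 = 7.6 m.
Total vertical stress at mid-clay: σ_v = 18.5×3.8 + 16.5×3.8 = 133 kPa.
Pore pressure: u = 9.81×(7.6 − 2.1) = 53.955 kPa.
Initial effective stress: σ'_0 = σ_v − u = 133 − 53.955 = 79.045 kPa.
Final effective stress: σ'_f = σ'_0 + Δσ = 79.045 + 107 = 186.05 kPa.
Normally consolidated clay, so the full stress increment lies on the virgin compression line:
S_c = C_c·H/(1+e₀)·log₁₀(σ'_f/σ'_0) = 0.27×7.6/(1+1.17)×log₁₀(186.05/79.045)
    = 0.94562 × 0.37176 = 0.3515 m

S_c ≈ 0.352 m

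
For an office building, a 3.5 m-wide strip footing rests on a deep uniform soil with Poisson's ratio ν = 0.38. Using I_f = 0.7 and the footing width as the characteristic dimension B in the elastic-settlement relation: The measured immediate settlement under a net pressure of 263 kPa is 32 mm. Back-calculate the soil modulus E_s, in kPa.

E_s ≈ 17200 kPa

S_e = q·B·(1−ν²)/E_s · I_f  ⇒  E_s = q·B·(1−ν²)·I_f / S_e.
E_s = 263 × 3.5 × 0.8556 × 0.7 / 0.032 = 17230 kPa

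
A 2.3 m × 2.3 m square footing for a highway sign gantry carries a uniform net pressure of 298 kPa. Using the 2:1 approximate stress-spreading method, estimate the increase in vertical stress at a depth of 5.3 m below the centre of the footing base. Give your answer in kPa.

By the 2:1 method the load spreads at 1 horizontal : 2 vertical, so at depth z the loaded area has grown by z in each plan dimension:
Δσ = qBL/((B+z)(L+z)) = 298×2.3×2.3/((2.3+5.3)(2.3+5.3)) = 27.293 kPa

Δσ_z ≈ 27.3 kPa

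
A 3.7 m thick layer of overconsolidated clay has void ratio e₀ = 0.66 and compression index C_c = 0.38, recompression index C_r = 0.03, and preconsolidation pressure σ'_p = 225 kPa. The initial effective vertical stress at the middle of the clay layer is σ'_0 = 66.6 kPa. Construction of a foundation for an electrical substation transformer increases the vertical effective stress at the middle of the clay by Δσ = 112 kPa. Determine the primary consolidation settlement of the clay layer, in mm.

S_c ≈ 28.6 mm

Final effective stress: σ'_f = 66.6 + 112 = 178.6 kPa.
σ'_f = 178.6 ≤ σ'_p = 225 kPa, so the clay remains overconsolidated and only the recompression index applies:
S_c = C_r·H/(1+e₀)·log₁₀(σ'_f/σ'_0) = 0.03×3.7/1.66×log₁₀(178.6/66.6)
    = 0.066867 × 0.42841 = 0.02865 m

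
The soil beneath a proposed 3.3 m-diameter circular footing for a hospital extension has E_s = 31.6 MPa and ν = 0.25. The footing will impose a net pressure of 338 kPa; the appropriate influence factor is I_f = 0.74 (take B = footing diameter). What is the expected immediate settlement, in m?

S_e ≈ 0.0245 m

Immediate (elastic) settlement: S_e = q·B·(1−ν²)/E_s · I_f.
E_s = 31.6 MPa = 31600 kPa.
S_e = 338 × 3.3 × (1 − 0.25²) / 31600 × 0.74
    = 338 × 3.3 × 0.9375 / 31600 × 0.74
    = 0.02449 m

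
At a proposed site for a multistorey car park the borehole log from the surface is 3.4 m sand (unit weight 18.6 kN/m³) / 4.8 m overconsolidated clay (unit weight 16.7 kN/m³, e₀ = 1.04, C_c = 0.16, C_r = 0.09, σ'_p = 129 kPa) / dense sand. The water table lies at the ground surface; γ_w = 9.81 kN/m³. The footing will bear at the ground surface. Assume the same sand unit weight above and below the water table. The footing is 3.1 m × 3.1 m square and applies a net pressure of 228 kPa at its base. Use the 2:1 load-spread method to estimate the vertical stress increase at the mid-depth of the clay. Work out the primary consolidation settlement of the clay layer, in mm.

Mid-depth of clay below the ground surface: z = 3.4 + 4.8/2 = 5.8 m.
Total vertical stress at mid-clay: σ_v = 18.6×3.4 + 16.7×2.4 = 103.32 kPa.
Pore pressure: u = 9.81×(5.8 − 0) = 56.898 kPa.
Initial effective stress: σ'_0 = σ_v − u = 103.32 − 56.898 = 46.422 kPa.
Stress increase at mid-clay by the 2:1 spreading method:
Δσ = qBL/((B+z)(L+z)) = 228×3.1×3.1/((3.1+5.8)(3.1+5.8)) = 27.662 kPa
Final effective stress: σ'_f = 46.422 + 27.662 = 74.084 kPa.
σ'_f = 74.084 ≤ σ'_p = 129 kPa, so the clay remains overconsolidated and only the recompression index applies:
S_c = C_r·H/(1+e₀)·log₁₀(σ'_f/σ'_0) = 0.09×4.8/2.04×log₁₀(74.084/46.422)
    = 0.21176 × 0.203 = 0.04299 m

S_c ≈ 43 mm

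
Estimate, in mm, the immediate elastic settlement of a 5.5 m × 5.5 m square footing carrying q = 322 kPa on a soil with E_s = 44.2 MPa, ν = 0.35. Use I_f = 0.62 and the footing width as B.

Immediate (elastic) settlement: S_e = q·B·(1−ν²)/E_s · I_f.
E_s = 44.2 MPa = 44200 kPa.
S_e = 322 × 5.5 × (1 − 0.35²) / 44200 × 0.62
    = 322 × 5.5 × 0.8775 / 44200 × 0.62
    = 0.0218 m = 21.8 mm

S_e ≈ 21.8 mm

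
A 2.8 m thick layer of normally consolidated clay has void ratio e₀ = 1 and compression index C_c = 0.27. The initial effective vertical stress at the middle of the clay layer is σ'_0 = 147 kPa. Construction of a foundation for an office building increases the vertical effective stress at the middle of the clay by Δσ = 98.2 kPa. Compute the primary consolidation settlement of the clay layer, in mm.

S_c ≈ 84 mm

Final effective stress: σ'_f = σ'_0 + Δσ = 147 + 98.2 = 245.2 kPa.
Normally consolidated clay, so the full stress increment lies on the virgin compression line:
S_c = C_c·H/(1+e₀)·log₁₀(σ'_f/σ'_0) = 0.27×2.8/(1+1)×log₁₀(245.2/147)
    = 0.378 × 0.2222 = 0.08399 m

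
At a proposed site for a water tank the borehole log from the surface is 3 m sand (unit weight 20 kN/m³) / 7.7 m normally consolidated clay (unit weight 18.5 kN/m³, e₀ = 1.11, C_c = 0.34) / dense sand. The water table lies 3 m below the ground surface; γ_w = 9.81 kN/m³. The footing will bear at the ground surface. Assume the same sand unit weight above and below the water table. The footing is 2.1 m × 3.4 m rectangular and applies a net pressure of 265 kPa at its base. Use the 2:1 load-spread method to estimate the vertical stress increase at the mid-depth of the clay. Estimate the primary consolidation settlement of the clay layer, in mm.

Mid-depth of clay below the ground surface: z = 3 + 7.7/2 = 6.85 m.
Total vertical stress at mid-clay: σ_v = 20×3 + 18.5×3.85 = 131.23 kPa.
Pore pressure: u = 9.81×(6.85 − 3) = 37.769 kPa.
Initial effective stress: σ'_0 = σ_v − u = 131.23 − 37.769 = 93.461 kPa.
Stress increase at mid-clay by the 2:1 spreading method:
Δσ = qBL/((B+z)(L+z)) = 265×2.1×3.4/((2.1+6.85)(3.4+6.85)) = 20.625 kPa
Final effective stress: σ'_f = σ'_0 + Δσ = 93.461 + 20.625 = 114.09 kPa.
Normally consolidated clay, so the full stress increment lies on the virgin compression line:
S_c = C_c·H/(1+e₀)·log₁₀(σ'_f/σ'_0) = 0.34×7.7/(1+1.11)×log₁₀(114.09/93.461)
    = 1.2408 × 0.086617 = 0.1075 m

S_c ≈ 107 mm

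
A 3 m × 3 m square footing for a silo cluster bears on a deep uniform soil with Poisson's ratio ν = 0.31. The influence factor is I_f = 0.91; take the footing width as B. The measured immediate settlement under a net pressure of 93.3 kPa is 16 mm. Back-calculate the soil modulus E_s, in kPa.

E_s ≈ 14400 kPa

S_e = q·B·(1−ν²)/E_s · I_f  ⇒  E_s = q·B·(1−ν²)·I_f / S_e.
E_s = 93.3 × 3 × 0.9039 × 0.91 / 0.016 = 14390 kPa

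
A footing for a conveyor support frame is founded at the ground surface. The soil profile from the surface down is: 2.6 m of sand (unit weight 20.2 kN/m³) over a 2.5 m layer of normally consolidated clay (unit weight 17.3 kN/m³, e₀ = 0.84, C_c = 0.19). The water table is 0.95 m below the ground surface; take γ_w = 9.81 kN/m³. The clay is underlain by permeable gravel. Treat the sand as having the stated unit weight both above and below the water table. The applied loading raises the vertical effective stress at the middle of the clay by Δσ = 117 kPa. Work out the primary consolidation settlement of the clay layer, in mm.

S_c ≈ 142 mm

Mid-depth of clay below the ground surface: z = 2.6 + 2.5/2 = 3.85 m.
Total vertical stress at mid-clay: σ_v = 20.2×2.6 + 17.3×1.25 = 74.145 kPa.
Pore pressure: u = 9.81×(3.85 − 0.95) = 28.449 kPa.
Initial effective stress: σ'_0 = σ_v − u = 74.145 − 28.449 = 45.696 kPa.
Final effective stress: σ'_f = σ'_0 + Δσ = 45.696 + 117 = 162.7 kPa.
Normally consolidated clay, so the full stress increment lies on the virgin compression line:
S_c = C_c·H/(1+e₀)·log₁₀(σ'_f/σ'_0) = 0.19×2.5/(1+0.84)×log₁₀(162.7/45.696)
    = 0.25815 × 0.55151 = 0.1424 m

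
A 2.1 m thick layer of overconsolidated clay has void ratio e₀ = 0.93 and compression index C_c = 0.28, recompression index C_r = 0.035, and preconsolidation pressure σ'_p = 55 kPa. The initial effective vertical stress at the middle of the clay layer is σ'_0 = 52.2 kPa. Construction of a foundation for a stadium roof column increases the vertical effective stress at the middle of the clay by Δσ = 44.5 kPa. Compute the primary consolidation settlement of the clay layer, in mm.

Final effective stress: σ'_f = 52.2 + 44.5 = 96.7 kPa.
σ'_f = 96.7 > σ'_p = 55 kPa, so the stress path crosses the preconsolidation pressure — recompression up to σ'_p, then virgin compression beyond:
S_c = H/(1+e₀)·[C_r·log₁₀(σ'_p/σ'_0) + C_c·log₁₀(σ'_f/σ'_p)]
    = 2.1/1.93 × [0.035×log₁₀(55/52.2) + 0.28×log₁₀(96.7/55)]
    = 1.0881 × [0.00079423 + 0.068618] = 0.07553 m

S_c ≈ 75.5 mm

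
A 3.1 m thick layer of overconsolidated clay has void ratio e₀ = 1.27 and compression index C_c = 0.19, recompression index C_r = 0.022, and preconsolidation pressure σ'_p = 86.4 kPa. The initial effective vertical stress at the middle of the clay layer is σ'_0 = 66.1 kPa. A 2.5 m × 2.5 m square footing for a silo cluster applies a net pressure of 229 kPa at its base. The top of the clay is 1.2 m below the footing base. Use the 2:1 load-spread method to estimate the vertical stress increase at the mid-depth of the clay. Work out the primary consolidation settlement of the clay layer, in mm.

S_c ≈ 38.6 mm

Mid-depth of clay below the footing base: z = 1.2 + 3.1/2 = 2.75 m.
Stress increase at mid-clay by the 2:1 spreading method:
Δσ = qBL/((B+z)(L+z)) = 229×2.5×2.5/((2.5+2.75)(2.5+2.75)) = 51.927 kPa
Final effective stress: σ'_f = 66.1 + 51.927 = 118.03 kPa.
σ'_f = 118.03 > σ'_p = 86.4 kPa, so the stress path crosses the preconsolidation pressure — recompression up to σ'_p, then virgin compression beyond:
S_c = H/(1+e₀)·[C_r·log₁₀(σ'_p/σ'_0) + C_c·log₁₀(σ'_f/σ'_p)]
    = 3.1/2.27 × [0.022×log₁₀(86.4/66.1) + 0.19×log₁₀(118.03/86.4)]
    = 1.3656 × [0.0025589 + 0.025741] = 0.03865 m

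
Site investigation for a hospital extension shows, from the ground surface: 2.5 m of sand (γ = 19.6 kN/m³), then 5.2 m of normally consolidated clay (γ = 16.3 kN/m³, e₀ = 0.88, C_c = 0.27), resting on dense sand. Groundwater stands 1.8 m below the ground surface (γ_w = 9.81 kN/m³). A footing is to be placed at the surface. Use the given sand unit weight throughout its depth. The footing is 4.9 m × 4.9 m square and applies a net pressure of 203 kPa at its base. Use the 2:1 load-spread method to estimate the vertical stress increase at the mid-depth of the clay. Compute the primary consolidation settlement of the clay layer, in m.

Mid-depth of clay below the ground surface: z = 2.5 + 5.2/2 = 5.1 m.
Total vertical stress at mid-clay: σ_v = 19.6×2.5 + 16.3×2.6 = 91.38 kPa.
Pore pressure: u = 9.81×(5.1 − 1.8) = 32.373 kPa.
Initial effective stress: σ'_0 = σ_v − u = 91.38 − 32.373 = 59.007 kPa.
Stress increase at mid-clay by the 2:1 spreading method:
Δσ = qBL/((B+z)(L+z)) = 203×4.9×4.9/((4.9+5.1)(4.9+5.1)) = 48.74 kPa
Final effective stress: σ'_f = σ'_0 + Δσ = 59.007 + 48.74 = 107.75 kPa.
Normally consolidated clay, so the full stress increment lies on the virgin compression line:
S_c = C_c·H/(1+e₀)·log₁₀(σ'_f/σ'_0) = 0.27×5.2/(1+0.88)×log₁₀(107.75/59.007)
    = 0.74681 × 0.26151 = 0.1953 m

S_c ≈ 0.195 m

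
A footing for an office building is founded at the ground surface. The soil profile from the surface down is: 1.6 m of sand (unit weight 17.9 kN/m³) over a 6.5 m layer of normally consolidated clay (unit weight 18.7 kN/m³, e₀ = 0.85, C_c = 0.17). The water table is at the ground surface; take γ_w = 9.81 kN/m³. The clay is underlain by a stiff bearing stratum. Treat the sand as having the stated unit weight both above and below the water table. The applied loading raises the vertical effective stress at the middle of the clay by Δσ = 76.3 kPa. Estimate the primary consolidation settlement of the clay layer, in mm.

S_c ≈ 269 mm

Mid-depth of clay below the ground surface: z = 1.6 + 6.5/2 = 4.85 m.
Total vertical stress at mid-clay: σ_v = 17.9×1.6 + 18.7×3.25 = 89.415 kPa.
Pore pressure: u = 9.81×(4.85 − 0) = 47.578 kPa.
Initial effective stress: σ'_0 = σ_v − u = 89.415 − 47.578 = 41.837 kPa.
Final effective stress: σ'_f = σ'_0 + Δσ = 41.837 + 76.3 = 118.14 kPa.
Normally consolidated clay, so the full stress increment lies on the virgin compression line:
S_c = C_c·H/(1+e₀)·log₁₀(σ'_f/σ'_0) = 0.17×6.5/(1+0.85)×log₁₀(118.14/41.837)
    = 0.5973 × 0.45084 = 0.2693 m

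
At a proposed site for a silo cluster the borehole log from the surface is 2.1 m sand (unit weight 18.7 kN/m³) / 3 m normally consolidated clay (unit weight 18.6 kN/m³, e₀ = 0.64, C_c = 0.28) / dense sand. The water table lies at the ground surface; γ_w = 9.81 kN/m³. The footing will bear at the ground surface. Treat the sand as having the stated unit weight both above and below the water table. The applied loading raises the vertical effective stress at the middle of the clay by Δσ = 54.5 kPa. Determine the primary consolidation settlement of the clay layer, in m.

S_c ≈ 0.222 m

Mid-depth of clay below the ground surface: z = 2.1 + 3/2 = 3.6 m.
Total vertical stress at mid-clay: σ_v = 18.7×2.1 + 18.6×1.5 = 67.17 kPa.
Pore pressure: u = 9.81×(3.6 − 0) = 35.316 kPa.
Initial effective stress: σ'_0 = σ_v − u = 67.17 − 35.316 = 31.854 kPa.
Final effective stress: σ'_f = σ'_0 + Δσ = 31.854 + 54.5 = 86.354 kPa.
Normally consolidated clay, so the full stress increment lies on the virgin compression line:
S_c = C_c·H/(1+e₀)·log₁₀(σ'_f/σ'_0) = 0.28×3/(1+0.64)×log₁₀(86.354/31.854)
    = 0.5122 × 0.43312 = 0.2218 m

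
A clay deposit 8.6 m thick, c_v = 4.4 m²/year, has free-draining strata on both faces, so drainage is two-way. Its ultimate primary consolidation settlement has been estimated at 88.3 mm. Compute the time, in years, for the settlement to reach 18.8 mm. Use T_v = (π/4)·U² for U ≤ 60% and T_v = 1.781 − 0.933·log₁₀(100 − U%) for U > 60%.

t ≈ 0.15 years

Drainage path length: H_d = H/2 = 4.3 m (double drainage).
U = S(t)/S_ult = 18.8/88.3 = 0.2129.
U ≤ 60%: T_v = (π/4)·U² = (π/4)×0.21291² = 0.035603.
t = T_v·H_d²/c_v = 0.035603×4.3²/4.4 = 0.1496 years.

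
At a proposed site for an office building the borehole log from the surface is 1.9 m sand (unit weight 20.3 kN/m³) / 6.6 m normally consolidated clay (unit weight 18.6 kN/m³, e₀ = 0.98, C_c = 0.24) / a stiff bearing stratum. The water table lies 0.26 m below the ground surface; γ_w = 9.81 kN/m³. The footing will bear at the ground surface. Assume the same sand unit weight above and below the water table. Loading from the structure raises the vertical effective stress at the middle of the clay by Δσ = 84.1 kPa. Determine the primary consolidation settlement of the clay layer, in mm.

S_c ≈ 336 mm

Mid-depth of clay below the ground surface: z = 1.9 + 6.6/2 = 5.2 m.
Total vertical stress at mid-clay: σ_v = 20.3×1.9 + 18.6×3.3 = 99.95 kPa.
Pore pressure: u = 9.81×(5.2 − 0.26) = 48.461 kPa.
Initial effective stress: σ'_0 = σ_v − u = 99.95 − 48.461 = 51.489 kPa.
Final effective stress: σ'_f = σ'_0 + Δσ = 51.489 + 84.1 = 135.59 kPa.
Normally consolidated clay, so the full stress increment lies on the virgin compression line:
S_c = C_c·H/(1+e₀)·log₁₀(σ'_f/σ'_0) = 0.24×6.6/(1+0.98)×log₁₀(135.59/51.489)
    = 0.8 × 0.42051 = 0.3364 m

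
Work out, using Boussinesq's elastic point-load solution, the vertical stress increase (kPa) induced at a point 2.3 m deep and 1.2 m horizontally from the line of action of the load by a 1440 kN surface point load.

Δσ_z ≈ 71.2 kPa

Boussinesq vertical stress below a point load on an elastic half-space:
Δσ_z = 3P/(2πz²) · [1 + (r/z)²]^(−5/2)
r/z = 1.2/2.3 = 0.52174; [1+(r/z)²]^(−5/2) = 0.54777.
Δσ_z = 3×1440/(2π×2.3²) × 0.54777 = 129.97 × 0.54777 = 71.19 kPa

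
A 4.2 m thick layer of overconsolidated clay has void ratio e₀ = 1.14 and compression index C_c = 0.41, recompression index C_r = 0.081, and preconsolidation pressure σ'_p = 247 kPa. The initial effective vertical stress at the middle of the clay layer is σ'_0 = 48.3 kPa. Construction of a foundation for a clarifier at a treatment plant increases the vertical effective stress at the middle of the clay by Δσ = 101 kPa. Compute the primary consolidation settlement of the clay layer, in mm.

S_c ≈ 77.9 mm

Final effective stress: σ'_f = 48.3 + 101 = 149.3 kPa.
σ'_f = 149.3 ≤ σ'_p = 247 kPa, so the clay remains overconsolidated and only the recompression index applies:
S_c = C_r·H/(1+e₀)·log₁₀(σ'_f/σ'_0) = 0.081×4.2/2.14×log₁₀(149.3/48.3)
    = 0.15897 × 0.49011 = 0.07791 m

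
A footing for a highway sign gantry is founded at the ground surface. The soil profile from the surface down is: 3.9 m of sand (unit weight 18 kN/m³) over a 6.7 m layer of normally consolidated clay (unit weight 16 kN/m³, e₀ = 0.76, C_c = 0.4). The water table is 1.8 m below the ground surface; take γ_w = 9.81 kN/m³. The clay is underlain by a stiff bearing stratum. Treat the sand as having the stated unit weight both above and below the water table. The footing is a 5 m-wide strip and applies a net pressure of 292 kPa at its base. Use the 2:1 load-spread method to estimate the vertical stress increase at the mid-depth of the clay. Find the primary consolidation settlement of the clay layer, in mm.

S_c ≈ 655 mm

Mid-depth of clay below the ground surface: z = 3.9 + 6.7/2 = 7.25 m.
Total vertical stress at mid-clay: σ_v = 18×3.9 + 16×3.35 = 123.8 kPa.
Pore pressure: u = 9.81×(7.25 − 1.8) = 53.465 kPa.
Initial effective stress: σ'_0 = σ_v − u = 123.8 − 53.465 = 70.335 kPa.
Stress increase at mid-clay by the 2:1 spreading method:
Δσ = qB/(B+z) = 292×5/(5+7.25) = 119.18 kPa
Final effective stress: σ'_f = σ'_0 + Δσ = 70.335 + 119.18 = 189.51 kPa.
Normally consolidated clay, so the full stress increment lies on the virgin compression line:
S_c = C_c·H/(1+e₀)·log₁₀(σ'_f/σ'_0) = 0.4×6.7/(1+0.76)×log₁₀(189.51/70.335)
    = 1.5227 × 0.43046 = 0.6555 m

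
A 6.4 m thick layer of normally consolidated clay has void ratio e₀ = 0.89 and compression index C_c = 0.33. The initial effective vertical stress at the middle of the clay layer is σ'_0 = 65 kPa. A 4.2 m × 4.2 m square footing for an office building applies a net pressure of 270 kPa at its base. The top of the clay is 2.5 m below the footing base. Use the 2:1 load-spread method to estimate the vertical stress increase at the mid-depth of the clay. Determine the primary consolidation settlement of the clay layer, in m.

Mid-depth of clay below the footing base: z = 2.5 + 6.4/2 = 5.7 m.
Stress increase at mid-clay by the 2:1 spreading method:
Δσ = qBL/((B+z)(L+z)) = 270×4.2×4.2/((4.2+5.7)(4.2+5.7)) = 48.595 kPa
Final effective stress: σ'_f = σ'_0 + Δσ = 65 + 48.595 = 113.59 kPa.
Normally consolidated clay, so the full stress increment lies on the virgin compression line:
S_c = C_c·H/(1+e₀)·log₁₀(σ'_f/σ'_0) = 0.33×6.4/(1+0.89)×log₁₀(113.59/65)
    = 1.1175 × 0.24243 = 0.2709 m

S_c ≈ 0.271 m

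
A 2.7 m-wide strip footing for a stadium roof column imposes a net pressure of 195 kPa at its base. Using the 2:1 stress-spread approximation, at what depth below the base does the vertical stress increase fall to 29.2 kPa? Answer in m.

2:1 spreading — at depth z the loaded area has grown by z in each plan dimension:
qB/(B+z) = Δσ_z ⇒ z = qB/Δσ_z − B = 195×2.7/29.2 − 2.7 = 15.33 m

z ≈ 15.3 m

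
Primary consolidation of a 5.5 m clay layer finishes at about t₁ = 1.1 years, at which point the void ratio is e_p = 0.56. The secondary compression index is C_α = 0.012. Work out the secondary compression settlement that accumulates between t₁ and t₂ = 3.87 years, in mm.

Secondary compression: S_s = C_α·H/(1+e_p)·log₁₀(t₂/t₁)
S_s = 0.012×5.5/(1+0.56)×log₁₀(3.87/1.1)
    = 0.04231 × 0.5463 = 0.02311 m

S_s ≈ 23.1 mm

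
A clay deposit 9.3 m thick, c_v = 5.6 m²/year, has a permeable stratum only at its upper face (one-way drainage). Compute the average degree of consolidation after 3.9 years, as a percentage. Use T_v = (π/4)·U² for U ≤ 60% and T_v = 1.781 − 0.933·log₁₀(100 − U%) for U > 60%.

U ≈ 56.7 %

Drainage path length: H_d = H = 9.3 m (single drainage).
T_v = c_v·t/H_d² = 5.6×3.9/9.3² = 0.25251.
T_v = 0.25251 corresponds to the U ≤ 60% branch:
U = √(4T_v/π) = 0.567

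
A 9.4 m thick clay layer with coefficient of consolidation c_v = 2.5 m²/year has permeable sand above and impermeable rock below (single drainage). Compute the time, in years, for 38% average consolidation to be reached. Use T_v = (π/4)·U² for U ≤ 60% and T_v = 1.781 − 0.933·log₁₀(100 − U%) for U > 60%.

Drainage path length: H_d = H = 9.4 m (single drainage).
U ≤ 60%: T_v = (π/4)·U² = (π/4)×0.38² = 0.11341.
t = T_v·H_d²/c_v = 0.11341×9.4²/2.5 = 4.008 years.

t ≈ 4.01 years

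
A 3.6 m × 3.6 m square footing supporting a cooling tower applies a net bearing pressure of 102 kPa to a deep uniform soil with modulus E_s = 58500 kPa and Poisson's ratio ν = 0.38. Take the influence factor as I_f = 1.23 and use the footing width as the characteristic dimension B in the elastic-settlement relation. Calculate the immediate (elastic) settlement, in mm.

Immediate (elastic) settlement: S_e = q·B·(1−ν²)/E_s · I_f.
S_e = 102 × 3.6 × (1 − 0.38²) / 58500 × 1.23
    = 102 × 3.6 × 0.8556 / 58500 × 1.23
    = 0.006606 m = 6.606 mm

S_e ≈ 6.61 mm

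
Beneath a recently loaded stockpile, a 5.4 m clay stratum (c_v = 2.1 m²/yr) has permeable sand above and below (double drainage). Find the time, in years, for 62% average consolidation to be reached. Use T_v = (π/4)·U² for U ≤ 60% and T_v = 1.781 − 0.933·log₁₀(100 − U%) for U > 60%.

t ≈ 1.07 years

Drainage path length: H_d = H/2 = 2.7 m (double drainage).
U > 60%: T_v = 1.781 − 0.933·log₁₀(100 − 62) = 0.30706.
t = T_v·H_d²/c_v = 0.30706×2.7²/2.1 = 1.066 years.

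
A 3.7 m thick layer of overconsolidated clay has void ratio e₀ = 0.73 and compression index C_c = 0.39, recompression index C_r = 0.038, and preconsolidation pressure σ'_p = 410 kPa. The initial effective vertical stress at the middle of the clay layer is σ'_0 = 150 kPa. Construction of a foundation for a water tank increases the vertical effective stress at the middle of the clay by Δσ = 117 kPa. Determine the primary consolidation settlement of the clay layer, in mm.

Final effective stress: σ'_f = 150 + 117 = 267 kPa.
σ'_f = 267 ≤ σ'_p = 410 kPa, so the clay remains overconsolidated and only the recompression index applies:
S_c = C_r·H/(1+e₀)·log₁₀(σ'_f/σ'_0) = 0.038×3.7/1.73×log₁₀(267/150)
    = 0.081271 × 0.25042 = 0.02035 m

S_c ≈ 20.4 mm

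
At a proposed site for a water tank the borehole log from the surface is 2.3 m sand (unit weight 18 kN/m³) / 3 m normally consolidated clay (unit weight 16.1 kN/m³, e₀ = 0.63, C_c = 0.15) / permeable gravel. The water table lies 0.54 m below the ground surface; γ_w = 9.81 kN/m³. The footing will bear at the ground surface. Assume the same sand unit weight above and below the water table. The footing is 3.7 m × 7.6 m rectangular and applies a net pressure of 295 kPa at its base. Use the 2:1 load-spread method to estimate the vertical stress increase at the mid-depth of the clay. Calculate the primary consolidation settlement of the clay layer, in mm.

S_c ≈ 163 mm

Mid-depth of clay below the ground surface: z = 2.3 + 3/2 = 3.8 m.
Total vertical stress at mid-clay: σ_v = 18×2.3 + 16.1×1.5 = 65.55 kPa.
Pore pressure: u = 9.81×(3.8 − 0.54) = 31.981 kPa.
Initial effective stress: σ'_0 = σ_v − u = 65.55 − 31.981 = 33.569 kPa.
Stress increase at mid-clay by the 2:1 spreading method:
Δσ = qBL/((B+z)(L+z)) = 295×3.7×7.6/((3.7+3.8)(7.6+3.8)) = 97.022 kPa
Final effective stress: σ'_f = σ'_0 + Δσ = 33.569 + 97.022 = 130.59 kPa.
Normally consolidated clay, so the full stress increment lies on the virgin compression line:
S_c = C_c·H/(1+e₀)·log₁₀(σ'_f/σ'_0) = 0.15×3/(1+0.63)×log₁₀(130.59/33.569)
    = 0.27607 × 0.58997 = 0.1629 m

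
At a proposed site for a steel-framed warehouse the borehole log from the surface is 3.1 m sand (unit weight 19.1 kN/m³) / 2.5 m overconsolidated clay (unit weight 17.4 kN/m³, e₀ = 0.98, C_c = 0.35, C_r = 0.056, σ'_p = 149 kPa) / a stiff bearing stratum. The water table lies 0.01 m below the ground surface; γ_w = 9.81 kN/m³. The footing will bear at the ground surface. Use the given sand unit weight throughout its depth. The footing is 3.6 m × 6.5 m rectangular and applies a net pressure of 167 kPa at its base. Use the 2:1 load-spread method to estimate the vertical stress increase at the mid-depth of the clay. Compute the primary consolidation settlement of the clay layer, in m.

S_c ≈ 0.0239 m

Mid-depth of clay below the ground surface: z = 3.1 + 2.5/2 = 4.35 m.
Total vertical stress at mid-clay: σ_v = 19.1×3.1 + 17.4×1.25 = 80.96 kPa.
Pore pressure: u = 9.81×(4.35 − 0.01) = 42.575 kPa.
Initial effective stress: σ'_0 = σ_v − u = 80.96 − 42.575 = 38.385 kPa.
Stress increase at mid-clay by the 2:1 spreading method:
Δσ = qBL/((B+z)(L+z)) = 167×3.6×6.5/((3.6+4.35)(6.5+4.35)) = 45.304 kPa
Final effective stress: σ'_f = 38.385 + 45.304 = 83.689 kPa.
σ'_f = 83.689 ≤ σ'_p = 149 kPa, so the clay remains overconsolidated and only the recompression index applies:
S_c = C_r·H/(1+e₀)·log₁₀(σ'_f/σ'_0) = 0.056×2.5/1.98×log₁₀(83.689/38.385)
    = 0.070706 × 0.33851 = 0.02393 m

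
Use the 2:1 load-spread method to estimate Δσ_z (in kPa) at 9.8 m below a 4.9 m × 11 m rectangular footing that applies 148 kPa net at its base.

By the 2:1 method the load spreads at 1 horizontal : 2 vertical, so at depth z the loaded area has grown by z in each plan dimension:
Δσ = qBL/((B+z)(L+z)) = 148×4.9×11/((4.9+9.8)(11+9.8)) = 26.09 kPa

Δσ_z ≈ 26.1 kPa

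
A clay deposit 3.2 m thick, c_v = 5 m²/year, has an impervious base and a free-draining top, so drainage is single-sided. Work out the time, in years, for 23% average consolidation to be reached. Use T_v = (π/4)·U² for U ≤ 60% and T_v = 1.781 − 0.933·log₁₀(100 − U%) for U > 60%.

Drainage path length: H_d = H = 3.2 m (single drainage).
U ≤ 60%: T_v = (π/4)·U² = (π/4)×0.23² = 0.041548.
t = T_v·H_d²/c_v = 0.041548×3.2²/5 = 0.08509 years.

t ≈ 0.0851 years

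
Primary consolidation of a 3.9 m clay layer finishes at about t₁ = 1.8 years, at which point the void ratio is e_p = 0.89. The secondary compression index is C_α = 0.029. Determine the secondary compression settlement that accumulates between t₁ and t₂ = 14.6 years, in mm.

S_s ≈ 54.4 mm

Secondary compression: S_s = C_α·H/(1+e_p)·log₁₀(t₂/t₁)
S_s = 0.029×3.9/(1+0.89)×log₁₀(14.6/1.8)
    = 0.05984 × 0.9091 = 0.0544 m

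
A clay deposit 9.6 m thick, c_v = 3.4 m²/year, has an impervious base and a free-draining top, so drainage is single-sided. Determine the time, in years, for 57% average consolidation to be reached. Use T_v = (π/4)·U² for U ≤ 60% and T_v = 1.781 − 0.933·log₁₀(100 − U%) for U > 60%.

Drainage path length: H_d = H = 9.6 m (single drainage).
U ≤ 60%: T_v = (π/4)·U² = (π/4)×0.57² = 0.25518.
t = T_v·H_d²/c_v = 0.25518×9.6²/3.4 = 6.917 years.

t ≈ 6.92 years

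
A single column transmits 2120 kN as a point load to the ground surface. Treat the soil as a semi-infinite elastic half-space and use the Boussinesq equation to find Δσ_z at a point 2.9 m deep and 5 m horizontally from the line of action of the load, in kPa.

Δσ_z ≈ 3.83 kPa

Boussinesq vertical stress below a point load on an elastic half-space:
Δσ_z = 3P/(2πz²) · [1 + (r/z)²]^(−5/2)
r/z = 5/2.9 = 1.7241; [1+(r/z)²]^(−5/2) = 0.031791.
Δσ_z = 3×2120/(2π×2.9²) × 0.031791 = 120.36 × 0.031791 = 3.826 kPa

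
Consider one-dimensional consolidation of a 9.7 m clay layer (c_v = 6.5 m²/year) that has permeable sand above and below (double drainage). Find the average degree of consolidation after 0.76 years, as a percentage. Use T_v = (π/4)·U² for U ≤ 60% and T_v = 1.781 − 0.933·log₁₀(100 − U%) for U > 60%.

U ≈ 51.7 %

Drainage path length: H_d = H/2 = 4.85 m (double drainage).
T_v = c_v·t/H_d² = 6.5×0.76/4.85² = 0.21001.
T_v = 0.21001 corresponds to the U ≤ 60% branch:
U = √(4T_v/π) = 0.5171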